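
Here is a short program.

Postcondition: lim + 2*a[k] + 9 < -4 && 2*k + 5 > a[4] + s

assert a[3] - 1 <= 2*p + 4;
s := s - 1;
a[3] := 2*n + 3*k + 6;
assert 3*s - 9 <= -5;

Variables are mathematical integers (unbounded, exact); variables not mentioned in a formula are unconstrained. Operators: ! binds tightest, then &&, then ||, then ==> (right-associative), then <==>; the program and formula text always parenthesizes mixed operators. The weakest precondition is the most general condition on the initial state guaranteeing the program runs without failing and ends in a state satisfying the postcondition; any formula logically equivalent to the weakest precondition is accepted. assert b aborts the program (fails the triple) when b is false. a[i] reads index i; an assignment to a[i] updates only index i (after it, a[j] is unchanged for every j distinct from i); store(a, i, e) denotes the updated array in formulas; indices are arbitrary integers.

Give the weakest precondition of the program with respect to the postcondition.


Working backward. After the program, the postcondition lim + 2*a[k] + 9 < -4 && 2*k + 5 > a[4] + s must hold; in canonical form it is 2*a[k] + lim < -13 && 2*k > a[4] + s - 5.
Before assert 3*s - 9 <= -5: 3*s <= 4 && 2*a[k] + lim < -13 && 2*k > a[4] + s - 5
Before a[3] := 2*n + 3*k + 6: 3*s <= 4 && 2*store(a, 3, 3*k + 2*n + 6)[k] + lim < -13 && 2*k > a[4] + s - 5
Before s := s - 1: 3*s <= 7 && 2*store(a, 3, 3*k + 2*n + 6)[k] + lim < -13 && 2*k > a[4] + s - 6
Before assert a[3] - 1 <= 2*p + 4: a[3] <= 2*p + 5 && 3*s <= 7 && 2*store(a, 3, 3*k + 2*n + 6)[k] + lim < -13 && 2*k > a[4] + s - 6
Answer: WP = a[3] <= 2*p + 5 && 3*s <= 7 && 2*store(a, 3, 3*k + 2*n + 6)[k] + lim < -13 && 2*k > a[4] + s - 6


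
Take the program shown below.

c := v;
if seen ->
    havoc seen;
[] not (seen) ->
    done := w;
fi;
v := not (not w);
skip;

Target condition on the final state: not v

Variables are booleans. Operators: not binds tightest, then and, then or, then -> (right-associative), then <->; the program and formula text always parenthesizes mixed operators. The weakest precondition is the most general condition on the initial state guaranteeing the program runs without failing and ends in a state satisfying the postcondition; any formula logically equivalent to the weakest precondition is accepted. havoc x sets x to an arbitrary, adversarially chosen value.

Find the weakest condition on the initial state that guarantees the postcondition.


Working backward. After the program, not v must hold.
Before skip: not v
Before v := not (not w): not w
Then branch requires not w; else branch requires not w.
Before the if: (seen -> (not w)) and ((not seen) -> (not w))
Before c := v: (seen -> (not w)) and ((not seen) -> (not w))
Answer: WP = (seen -> (not w)) and ((not seen) -> (not w))


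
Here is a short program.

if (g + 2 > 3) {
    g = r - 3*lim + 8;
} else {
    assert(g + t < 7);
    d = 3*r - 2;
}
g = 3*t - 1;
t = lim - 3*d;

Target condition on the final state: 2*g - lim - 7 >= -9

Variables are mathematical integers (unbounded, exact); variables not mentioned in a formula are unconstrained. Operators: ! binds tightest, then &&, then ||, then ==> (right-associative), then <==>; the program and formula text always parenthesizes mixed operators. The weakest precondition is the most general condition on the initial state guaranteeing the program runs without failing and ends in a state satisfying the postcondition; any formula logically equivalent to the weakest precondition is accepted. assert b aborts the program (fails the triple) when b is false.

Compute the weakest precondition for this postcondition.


Working backward. After the program, the postcondition 2*g - lim - 7 >= -9 must hold; in canonical form it is 2*g >= lim - 2.
Before t := lim - 3*d: 2*g >= lim - 2
Before g := 3*t - 1: 6*t >= lim
Then branch requires 6*t >= lim; else branch requires g + t < 7 && 6*t >= lim.
Before the if: (g > 1 ==> 6*t >= lim) && ((!(g > 1)) ==> (g + t < 7 && 6*t >= lim))
Answer: WP = (g > 1 ==> 6*t >= lim) && ((!(g > 1)) ==> (g + t < 7 && 6*t >= lim))


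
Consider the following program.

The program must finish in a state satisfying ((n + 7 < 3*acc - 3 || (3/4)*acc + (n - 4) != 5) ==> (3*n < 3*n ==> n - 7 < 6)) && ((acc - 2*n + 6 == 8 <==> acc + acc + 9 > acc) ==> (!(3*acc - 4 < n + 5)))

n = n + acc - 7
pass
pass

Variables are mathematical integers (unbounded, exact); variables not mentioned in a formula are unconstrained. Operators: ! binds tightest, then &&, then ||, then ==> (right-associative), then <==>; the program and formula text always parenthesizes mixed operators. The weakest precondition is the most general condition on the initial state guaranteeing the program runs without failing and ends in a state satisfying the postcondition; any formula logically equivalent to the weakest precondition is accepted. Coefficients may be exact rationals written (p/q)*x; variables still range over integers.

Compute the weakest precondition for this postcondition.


Working backward. After the program, the postcondition ((n + 7 < 3*acc - 3 || (3/4)*acc + (n - 4) != 5) ==> (3*n < 3*n ==> n - 7 < 6)) && ((acc - 2*n + 6 == 8 <==> acc + acc + 9 > acc) ==> (!(3*acc - 4 < n + 5))) must hold; in canonical form it is (acc == 2*n + 2 <==> acc > -9) ==> (!(3*acc < n + 9)).
Before skip: (acc == 2*n + 2 <==> acc > -9) ==> (!(3*acc < n + 9))
Before skip: (acc == 2*n + 2 <==> acc > -9) ==> (!(3*acc < n + 9))
Before n := n + acc - 7: (acc + 2*n == 12 <==> acc > -9) ==> (!(2*acc < n + 2))
Answer: WP = (acc + 2*n == 12 <==> acc > -9) ==> (!(2*acc < n + 2))


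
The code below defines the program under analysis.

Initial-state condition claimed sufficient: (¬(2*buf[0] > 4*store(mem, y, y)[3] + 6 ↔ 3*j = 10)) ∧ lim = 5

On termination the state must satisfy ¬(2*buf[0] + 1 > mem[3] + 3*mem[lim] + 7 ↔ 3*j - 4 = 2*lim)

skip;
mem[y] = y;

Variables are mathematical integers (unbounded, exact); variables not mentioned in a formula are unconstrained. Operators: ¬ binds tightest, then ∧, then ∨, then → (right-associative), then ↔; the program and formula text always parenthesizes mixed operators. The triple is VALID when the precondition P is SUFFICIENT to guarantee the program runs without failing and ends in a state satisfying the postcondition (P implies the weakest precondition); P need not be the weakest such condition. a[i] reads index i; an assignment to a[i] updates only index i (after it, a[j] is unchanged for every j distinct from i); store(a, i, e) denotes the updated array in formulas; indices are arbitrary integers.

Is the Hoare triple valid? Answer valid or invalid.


Working backward. After the program, the postcondition ¬(2*buf[0] + 1 > mem[3] + 3*mem[lim] + 7 ↔ 3*j - 4 = 2*lim) must hold; in canonical form it is ¬(2*buf[0] > mem[3] + 3*mem[lim] + 6 ↔ 3*j = 2*lim + 4).
Before mem[y] := y: ¬(2*buf[0] > store(mem, y, y)[3] + 3*store(mem, y, y)[lim] + 6 ↔ 3*j = 2*lim + 4)
Before skip: ¬(2*buf[0] > store(mem, y, y)[3] + 3*store(mem, y, y)[lim] + 6 ↔ 3*j = 2*lim + 4)
The weakest precondition is ¬(2*buf[0] > store(mem, y, y)[3] + 3*store(mem, y, y)[lim] + 6 ↔ 3*j = 2*lim + 4).
Check whether (¬(2*buf[0] > 4*store(mem, y, y)[3] + 6 ↔ 3*j = 10)) ∧ lim = 5 implies it.
Countermodel: at the initial state buf = {[0] = 10, [3] = 10, [5] = 10, elsewhere 10}, j = 0, lim = 5, mem = {[0] = 2, [3] = 2, [5] = 4, elsewhere 2}, y = 3, the precondition holds but the weakest precondition fails.
Answer: invalid


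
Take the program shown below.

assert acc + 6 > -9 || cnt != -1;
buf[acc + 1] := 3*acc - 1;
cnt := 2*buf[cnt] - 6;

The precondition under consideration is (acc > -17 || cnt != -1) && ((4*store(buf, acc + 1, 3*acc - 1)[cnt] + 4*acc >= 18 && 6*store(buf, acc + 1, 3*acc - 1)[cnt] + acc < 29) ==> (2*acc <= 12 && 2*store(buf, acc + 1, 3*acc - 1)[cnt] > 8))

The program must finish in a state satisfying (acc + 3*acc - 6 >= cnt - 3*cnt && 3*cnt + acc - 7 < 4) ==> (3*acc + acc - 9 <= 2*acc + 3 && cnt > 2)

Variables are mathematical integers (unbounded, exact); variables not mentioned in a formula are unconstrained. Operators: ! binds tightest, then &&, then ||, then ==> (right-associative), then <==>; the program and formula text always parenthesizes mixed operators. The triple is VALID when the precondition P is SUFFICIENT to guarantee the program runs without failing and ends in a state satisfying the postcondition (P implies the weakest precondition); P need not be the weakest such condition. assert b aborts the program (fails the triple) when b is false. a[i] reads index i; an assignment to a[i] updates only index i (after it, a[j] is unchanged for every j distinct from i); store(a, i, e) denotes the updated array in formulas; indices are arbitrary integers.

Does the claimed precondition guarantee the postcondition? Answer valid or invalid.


Working backward. After the program, the postcondition (acc + 3*acc - 6 >= cnt - 3*cnt && 3*cnt + acc - 7 < 4) ==> (3*acc + acc - 9 <= 2*acc + 3 && cnt > 2) must hold; in canonical form it is (4*acc + 2*cnt >= 6 && acc + 3*cnt < 11) ==> (2*acc <= 12 && cnt > 2).
Before cnt := 2*buf[cnt] - 6: (4*buf[cnt] + 4*acc >= 18 && 6*buf[cnt] + acc < 29) ==> (2*acc <= 12 && 2*buf[cnt] > 8)
Before buf[acc + 1] := 3*acc - 1: (4*store(buf, acc + 1, 3*acc - 1)[cnt] + 4*acc >= 18 && 6*store(buf, acc + 1, 3*acc - 1)[cnt] + acc < 29) ==> (2*acc <= 12 && 2*store(buf, acc + 1, 3*acc - 1)[cnt] > 8)
Before assert acc + 6 > -9 || cnt != -1: (acc > -15 || cnt != -1) && ((4*store(buf, acc + 1, 3*acc - 1)[cnt] + 4*acc >= 18 && 6*store(buf, acc + 1, 3*acc - 1)[cnt] + acc < 29) ==> (2*acc <= 12 && 2*store(buf, acc + 1, 3*acc - 1)[cnt] > 8))
The weakest precondition is (acc > -15 || cnt != -1) && ((4*store(buf, acc + 1, 3*acc - 1)[cnt] + 4*acc >= 18 && 6*store(buf, acc + 1, 3*acc - 1)[cnt] + acc < 29) ==> (2*acc <= 12 && 2*store(buf, acc + 1, 3*acc - 1)[cnt] > 8)).
Check whether (acc > -17 || cnt != -1) && ((4*store(buf, acc + 1, 3*acc - 1)[cnt] + 4*acc >= 18 && 6*store(buf, acc + 1, 3*acc - 1)[cnt] + acc < 29) ==> (2*acc <= 12 && 2*store(buf, acc + 1, 3*acc - 1)[cnt] > 8)) implies it.
Countermodel: at the initial state acc = -15, buf = {[-14] = 2, [-1] = 5, elsewhere 2}, cnt = -1, the precondition holds but the weakest precondition fails.
Answer: invalid


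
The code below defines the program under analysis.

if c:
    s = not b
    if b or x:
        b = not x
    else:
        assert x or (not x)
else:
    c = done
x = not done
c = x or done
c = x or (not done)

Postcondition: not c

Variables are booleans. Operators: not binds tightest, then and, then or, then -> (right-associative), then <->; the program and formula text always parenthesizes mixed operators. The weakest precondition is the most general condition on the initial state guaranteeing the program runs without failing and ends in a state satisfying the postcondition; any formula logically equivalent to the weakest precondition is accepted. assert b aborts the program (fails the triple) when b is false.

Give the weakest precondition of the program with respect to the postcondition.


Working backward. After the program, not c must hold.
Before c := x or (not done): not (x or (not done))
Before c := x or done: not (x or (not done))
Before x := not done: done
Then branch requires ((b or x) -> done) and ((not (b or x)) -> done); else branch requires done.
Before the if: (c -> (((b or x) -> done) and ((not (b or x)) -> done))) and ((not c) -> done)
Answer: WP = (c -> (((b or x) -> done) and ((not (b or x)) -> done))) and ((not c) -> done)


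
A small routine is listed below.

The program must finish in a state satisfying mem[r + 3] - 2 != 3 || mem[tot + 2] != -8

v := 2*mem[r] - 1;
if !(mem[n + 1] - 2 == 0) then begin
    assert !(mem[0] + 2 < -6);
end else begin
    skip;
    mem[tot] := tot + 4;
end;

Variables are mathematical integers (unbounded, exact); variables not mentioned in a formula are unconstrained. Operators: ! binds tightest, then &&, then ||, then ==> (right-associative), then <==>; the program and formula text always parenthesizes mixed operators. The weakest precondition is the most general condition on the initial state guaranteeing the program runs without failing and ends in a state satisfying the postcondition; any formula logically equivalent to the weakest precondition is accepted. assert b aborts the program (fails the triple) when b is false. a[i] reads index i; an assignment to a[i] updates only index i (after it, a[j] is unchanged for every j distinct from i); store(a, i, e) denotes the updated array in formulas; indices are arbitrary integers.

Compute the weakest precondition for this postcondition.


Working backward. After the program, the postcondition mem[r + 3] - 2 != 3 || mem[tot + 2] != -8 must hold; in canonical form it is mem[r + 3] != 5 || mem[tot + 2] != -8.
Then branch requires (!(mem[0] < -8)) && (mem[r + 3] != 5 || mem[tot + 2] != -8); else branch requires store(mem, tot, tot + 4)[r + 3] != 5 || store(mem, tot, tot + 4)[tot + 2] != -8.
Before the if: ((!(mem[n + 1] == 2)) ==> ((!(mem[0] < -8)) && (mem[r + 3] != 5 || mem[tot + 2] != -8))) && (mem[n + 1] == 2 ==> (store(mem, tot, tot + 4)[r + 3] != 5 || store(mem, tot, tot + 4)[tot + 2] != -8))
Before v := 2*mem[r] - 1: ((!(mem[n + 1] == 2)) ==> ((!(mem[0] < -8)) && (mem[r + 3] != 5 || mem[tot + 2] != -8))) && (mem[n + 1] == 2 ==> (store(mem, tot, tot + 4)[r + 3] != 5 || store(mem, tot, tot + 4)[tot + 2] != -8))
Answer: WP = ((!(mem[n + 1] == 2)) ==> ((!(mem[0] < -8)) && (mem[r + 3] != 5 || mem[tot + 2] != -8))) && (mem[n + 1] == 2 ==> (store(mem, tot, tot + 4)[r + 3] != 5 || store(mem, tot, tot + 4)[tot + 2] != -8))


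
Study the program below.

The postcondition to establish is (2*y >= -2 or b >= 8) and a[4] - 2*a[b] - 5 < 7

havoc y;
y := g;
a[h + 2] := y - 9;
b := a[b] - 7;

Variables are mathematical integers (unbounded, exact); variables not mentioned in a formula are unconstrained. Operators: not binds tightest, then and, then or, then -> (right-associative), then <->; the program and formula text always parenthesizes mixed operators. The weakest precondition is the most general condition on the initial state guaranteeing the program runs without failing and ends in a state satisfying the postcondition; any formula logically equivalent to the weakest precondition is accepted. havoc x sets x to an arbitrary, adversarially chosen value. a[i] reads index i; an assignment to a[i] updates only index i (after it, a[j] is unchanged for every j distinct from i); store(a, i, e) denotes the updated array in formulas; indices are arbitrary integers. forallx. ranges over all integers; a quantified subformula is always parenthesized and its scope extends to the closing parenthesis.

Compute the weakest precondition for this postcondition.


Working backward. After the program, the postcondition (2*y >= -2 or b >= 8) and a[4] - 2*a[b] - 5 < 7 must hold; in canonical form it is (2*y >= -2 or b >= 8) and a[4] < 2*a[b] + 12.
Before b := a[b] - 7: (2*y >= -2 or a[b] >= 15) and a[4] < 2*a[a[b] - 7] + 12
Before a[h + 2] := y - 9: (2*y >= -2 or store(a, h + 2, y - 9)[b] >= 15) and store(a, h + 2, y - 9)[4] < 2*store(a, h + 2, y - 9)[store(a, h + 2, y - 9)[b] - 7] + 12
Before y := g: (2*g >= -2 or store(a, h + 2, g - 9)[b] >= 15) and store(a, h + 2, g - 9)[4] < 2*store(a, h + 2, g - 9)[store(a, h + 2, g - 9)[b] - 7] + 12
Before havoc y: (2*g >= -2 or store(a, h + 2, g - 9)[b] >= 15) and store(a, h + 2, g - 9)[4] < 2*store(a, h + 2, g - 9)[store(a, h + 2, g - 9)[b] - 7] + 12
Answer: WP = (2*g >= -2 or store(a, h + 2, g - 9)[b] >= 15) and store(a, h + 2, g - 9)[4] < 2*store(a, h + 2, g - 9)[store(a, h + 2, g - 9)[b] - 7] + 12


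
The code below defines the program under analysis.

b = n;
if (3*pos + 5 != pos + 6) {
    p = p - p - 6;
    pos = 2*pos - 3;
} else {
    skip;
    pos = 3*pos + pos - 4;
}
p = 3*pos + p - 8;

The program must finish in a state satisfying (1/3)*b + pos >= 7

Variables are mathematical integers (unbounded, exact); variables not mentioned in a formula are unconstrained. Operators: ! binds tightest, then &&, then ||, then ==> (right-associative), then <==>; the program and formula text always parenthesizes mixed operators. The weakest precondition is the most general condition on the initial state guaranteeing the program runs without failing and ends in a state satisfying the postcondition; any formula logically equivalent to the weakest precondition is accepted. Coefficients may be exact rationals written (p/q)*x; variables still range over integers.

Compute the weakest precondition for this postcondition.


Working backward. After the program, (1/3)*b + pos >= 7 must hold.
Before p := 3*pos + p - 8: (1/3)*b + pos >= 7
Then branch requires (1/3)*b + 2*pos >= 10; else branch requires (1/3)*b + 4*pos >= 11.
Before the if: (2*pos != 1 ==> (1/3)*b + 2*pos >= 10) && ((!(2*pos != 1)) ==> (1/3)*b + 4*pos >= 11)
Before b := n: (2*pos != 1 ==> (1/3)*n + 2*pos >= 10) && ((!(2*pos != 1)) ==> (1/3)*n + 4*pos >= 11)
Answer: WP = (2*pos != 1 ==> (1/3)*n + 2*pos >= 10) && ((!(2*pos != 1)) ==> (1/3)*n + 4*pos >= 11)


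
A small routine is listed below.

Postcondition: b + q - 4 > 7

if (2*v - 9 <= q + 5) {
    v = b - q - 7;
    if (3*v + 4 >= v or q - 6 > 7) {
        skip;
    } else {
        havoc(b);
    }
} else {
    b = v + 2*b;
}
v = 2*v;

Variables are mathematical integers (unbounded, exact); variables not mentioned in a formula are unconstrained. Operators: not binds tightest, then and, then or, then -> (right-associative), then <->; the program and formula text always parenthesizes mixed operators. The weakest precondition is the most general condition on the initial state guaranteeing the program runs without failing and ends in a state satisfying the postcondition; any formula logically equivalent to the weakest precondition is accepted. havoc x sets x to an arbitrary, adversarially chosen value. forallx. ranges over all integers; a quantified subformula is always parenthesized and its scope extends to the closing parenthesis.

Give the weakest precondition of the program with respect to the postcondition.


Working backward. After the program, the postcondition b + q - 4 > 7 must hold; in canonical form it is b + q > 11.
Before v := 2*v: b + q > 11
Then branch requires ((2*b >= 2*q + 10 or q > 13) -> b + q > 11) and ((not (2*b >= 2*q + 10 or q > 13)) -> (forall b_1. b_1 + q > 11)); else branch requires 2*b + q + v > 11.
Before the if: (2*v <= q + 14 -> (((2*b >= 2*q + 10 or q > 13) -> b + q > 11) and ((not (2*b >= 2*q + 10 or q > 13)) -> (forall b_1. b_1 + q > 11)))) and ((not (2*v <= q + 14)) -> 2*b + q + v > 11)
Answer: WP = (2*v <= q + 14 -> (((2*b >= 2*q + 10 or q > 13) -> b + q > 11) and ((not (2*b >= 2*q + 10 or q > 13)) -> (forall b_1. b_1 + q > 11)))) and ((not (2*v <= q + 14)) -> 2*b + q + v > 11)


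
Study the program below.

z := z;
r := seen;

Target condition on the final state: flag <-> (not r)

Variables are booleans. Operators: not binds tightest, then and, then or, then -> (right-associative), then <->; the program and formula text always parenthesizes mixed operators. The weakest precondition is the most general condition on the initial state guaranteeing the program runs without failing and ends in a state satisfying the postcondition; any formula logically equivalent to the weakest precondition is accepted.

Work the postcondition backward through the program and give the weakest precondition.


Working backward. After the program, flag <-> (not r) must hold.
Before r := seen: flag <-> (not seen)
Before z := z: flag <-> (not seen)
Answer: WP = flag <-> (not seen)


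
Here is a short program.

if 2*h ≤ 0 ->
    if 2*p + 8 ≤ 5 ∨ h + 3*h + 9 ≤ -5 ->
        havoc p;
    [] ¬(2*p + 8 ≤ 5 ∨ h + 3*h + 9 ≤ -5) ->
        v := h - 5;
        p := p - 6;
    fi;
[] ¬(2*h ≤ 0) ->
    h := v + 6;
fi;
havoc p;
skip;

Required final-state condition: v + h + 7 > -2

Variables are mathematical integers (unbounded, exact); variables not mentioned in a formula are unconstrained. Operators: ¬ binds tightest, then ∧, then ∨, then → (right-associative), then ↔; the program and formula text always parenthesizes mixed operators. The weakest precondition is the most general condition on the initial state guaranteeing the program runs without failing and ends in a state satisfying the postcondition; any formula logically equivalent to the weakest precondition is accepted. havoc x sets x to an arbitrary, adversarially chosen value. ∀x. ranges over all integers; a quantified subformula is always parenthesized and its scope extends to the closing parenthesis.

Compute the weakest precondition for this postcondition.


Working backward. After the program, the postcondition v + h + 7 > -2 must hold; in canonical form it is h + v > -9.
Before skip: h + v > -9
Before havoc p: h + v > -9
Then branch requires ((2*p ≤ -3 ∨ 4*h ≤ -14) → h + v > -9) ∧ ((¬(2*p ≤ -3 ∨ 4*h ≤ -14)) → 2*h > -4); else branch requires 2*v > -15.
Before the if: (2*h ≤ 0 → (((2*p ≤ -3 ∨ 4*h ≤ -14) → h + v > -9) ∧ ((¬(2*p ≤ -3 ∨ 4*h ≤ -14)) → 2*h > -4))) ∧ ((¬(2*h ≤ 0)) → 2*v > -15)
Answer: WP = (2*h ≤ 0 → (((2*p ≤ -3 ∨ 4*h ≤ -14) → h + v > -9) ∧ ((¬(2*p ≤ -3 ∨ 4*h ≤ -14)) → 2*h > -4))) ∧ ((¬(2*h ≤ 0)) → 2*v > -15)


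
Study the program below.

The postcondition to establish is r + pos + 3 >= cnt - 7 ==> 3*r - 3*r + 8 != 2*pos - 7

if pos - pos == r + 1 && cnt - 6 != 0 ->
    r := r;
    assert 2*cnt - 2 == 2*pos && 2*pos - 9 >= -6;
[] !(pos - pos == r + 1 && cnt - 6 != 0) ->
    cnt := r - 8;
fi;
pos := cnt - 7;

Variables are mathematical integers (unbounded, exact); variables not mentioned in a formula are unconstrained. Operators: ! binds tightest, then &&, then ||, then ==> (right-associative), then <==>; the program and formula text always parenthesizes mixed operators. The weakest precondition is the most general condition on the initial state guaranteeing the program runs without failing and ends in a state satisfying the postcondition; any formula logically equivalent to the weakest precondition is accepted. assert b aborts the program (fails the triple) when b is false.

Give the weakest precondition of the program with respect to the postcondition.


Working backward. After the program, the postcondition r + pos + 3 >= cnt - 7 ==> 3*r - 3*r + 8 != 2*pos - 7 must hold; in canonical form it is pos + r >= cnt - 10 ==> 2*pos != 15.
Before pos := cnt - 7: r >= -3 ==> 2*cnt != 29
Then branch requires 2*cnt == 2*pos + 2 && 2*pos >= 3 && (r >= -3 ==> 2*cnt != 29); else branch requires r >= -3 ==> 2*r != 45.
Before the if: ((r == -1 && cnt != 6) ==> (2*cnt == 2*pos + 2 && 2*pos >= 3 && (r >= -3 ==> 2*cnt != 29))) && ((!(r == -1 && cnt != 6)) ==> (r >= -3 ==> 2*r != 45))
Answer: WP = ((r == -1 && cnt != 6) ==> (2*cnt == 2*pos + 2 && 2*pos >= 3 && (r >= -3 ==> 2*cnt != 29))) && ((!(r == -1 && cnt != 6)) ==> (r >= -3 ==> 2*r != 45))


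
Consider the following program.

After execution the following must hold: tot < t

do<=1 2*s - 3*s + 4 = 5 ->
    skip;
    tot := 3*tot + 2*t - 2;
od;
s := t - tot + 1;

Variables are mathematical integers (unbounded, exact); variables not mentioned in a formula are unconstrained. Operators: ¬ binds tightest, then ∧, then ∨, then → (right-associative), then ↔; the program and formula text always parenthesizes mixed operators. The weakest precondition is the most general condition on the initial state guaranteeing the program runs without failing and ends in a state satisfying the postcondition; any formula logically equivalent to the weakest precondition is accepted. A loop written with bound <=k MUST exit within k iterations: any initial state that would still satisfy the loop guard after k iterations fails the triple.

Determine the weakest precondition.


Working backward. After the program, tot < t must hold.
Before s := t - tot + 1: tot < t
Before the loop (bound <=1), unroll the exhaustion recursion (WP_0 = exit-now case; WP_j = one more guarded iteration, up to j = 1):
  WP_0: (¬(s = -1)) ∧ tot < t
  WP_1: (s = -1 → ((¬(s = -1)) ∧ t + 3*tot < 2)) ∧ ((¬(s = -1)) → tot < t)
So before the loop: (s = -1 → ((¬(s = -1)) ∧ t + 3*tot < 2)) ∧ ((¬(s = -1)) → tot < t)
Answer: WP = (s = -1 → ((¬(s = -1)) ∧ t + 3*tot < 2)) ∧ ((¬(s = -1)) → tot < t)


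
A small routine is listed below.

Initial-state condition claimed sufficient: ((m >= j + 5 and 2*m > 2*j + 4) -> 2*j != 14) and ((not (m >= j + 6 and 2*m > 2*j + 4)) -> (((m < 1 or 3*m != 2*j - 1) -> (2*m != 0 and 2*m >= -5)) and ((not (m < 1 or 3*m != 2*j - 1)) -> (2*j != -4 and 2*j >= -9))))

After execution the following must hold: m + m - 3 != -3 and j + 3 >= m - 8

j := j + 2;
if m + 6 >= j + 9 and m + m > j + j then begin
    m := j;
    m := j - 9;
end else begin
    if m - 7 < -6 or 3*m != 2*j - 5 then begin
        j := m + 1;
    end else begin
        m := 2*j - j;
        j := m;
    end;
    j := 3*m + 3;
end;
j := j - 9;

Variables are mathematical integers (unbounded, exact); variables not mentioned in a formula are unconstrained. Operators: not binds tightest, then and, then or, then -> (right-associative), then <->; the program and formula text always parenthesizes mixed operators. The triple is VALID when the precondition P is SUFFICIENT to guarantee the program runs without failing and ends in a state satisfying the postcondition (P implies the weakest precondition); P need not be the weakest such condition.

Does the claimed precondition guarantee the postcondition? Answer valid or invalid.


Working backward. After the program, the postcondition m + m - 3 != -3 and j + 3 >= m - 8 must hold; in canonical form it is 2*m != 0 and j >= m - 11.
Before j := j - 9: 2*m != 0 and j >= m - 2
Then branch requires 2*j != 18; else branch requires ((m < 1 or 3*m != 2*j - 5) -> (2*m != 0 and 2*m >= -5)) and ((not (m < 1 or 3*m != 2*j - 5)) -> (2*j != 0 and 2*j >= -5)).
Before the if: ((m >= j + 3 and 2*m > 2*j) -> 2*j != 18) and ((not (m >= j + 3 and 2*m > 2*j)) -> (((m < 1 or 3*m != 2*j - 5) -> (2*m != 0 and 2*m >= -5)) and ((not (m < 1 or 3*m != 2*j - 5)) -> (2*j != 0 and 2*j >= -5))))
Before j := j + 2: ((m >= j + 5 and 2*m > 2*j + 4) -> 2*j != 14) and ((not (m >= j + 5 and 2*m > 2*j + 4)) -> (((m < 1 or 3*m != 2*j - 1) -> (2*m != 0 and 2*m >= -5)) and ((not (m < 1 or 3*m != 2*j - 1)) -> (2*j != -4 and 2*j >= -9))))
The weakest precondition is ((m >= j + 5 and 2*m > 2*j + 4) -> 2*j != 14) and ((not (m >= j + 5 and 2*m > 2*j + 4)) -> (((m < 1 or 3*m != 2*j - 1) -> (2*m != 0 and 2*m >= -5)) and ((not (m < 1 or 3*m != 2*j - 1)) -> (2*j != -4 and 2*j >= -9)))).
Check whether ((m >= j + 5 and 2*m > 2*j + 4) -> 2*j != 14) and ((not (m >= j + 6 and 2*m > 2*j + 4)) -> (((m < 1 or 3*m != 2*j - 1) -> (2*m != 0 and 2*m >= -5)) and ((not (m < 1 or 3*m != 2*j - 1)) -> (2*j != -4 and 2*j >= -9)))) implies it.
Every state satisfying the precondition satisfies the weakest precondition: the implication holds.
Answer: valid


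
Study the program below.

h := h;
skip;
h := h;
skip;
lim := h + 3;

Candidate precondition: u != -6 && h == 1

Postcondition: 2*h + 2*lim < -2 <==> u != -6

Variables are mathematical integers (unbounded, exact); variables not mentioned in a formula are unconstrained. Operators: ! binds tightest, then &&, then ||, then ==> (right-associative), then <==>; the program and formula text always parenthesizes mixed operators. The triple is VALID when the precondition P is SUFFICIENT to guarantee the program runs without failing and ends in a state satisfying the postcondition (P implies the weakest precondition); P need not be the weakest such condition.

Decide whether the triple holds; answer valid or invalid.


Working backward. After the program, 2*h + 2*lim < -2 <==> u != -6 must hold.
Before lim := h + 3: 4*h < -8 <==> u != -6
Before skip: 4*h < -8 <==> u != -6
Before h := h: 4*h < -8 <==> u != -6
Before skip: 4*h < -8 <==> u != -6
Before h := h: 4*h < -8 <==> u != -6
The weakest precondition is 4*h < -8 <==> u != -6.
Check whether u != -6 && h == 1 implies it.
Countermodel: at the initial state h = 1, u = -5, the precondition holds but the weakest precondition fails.
Answer: invalid


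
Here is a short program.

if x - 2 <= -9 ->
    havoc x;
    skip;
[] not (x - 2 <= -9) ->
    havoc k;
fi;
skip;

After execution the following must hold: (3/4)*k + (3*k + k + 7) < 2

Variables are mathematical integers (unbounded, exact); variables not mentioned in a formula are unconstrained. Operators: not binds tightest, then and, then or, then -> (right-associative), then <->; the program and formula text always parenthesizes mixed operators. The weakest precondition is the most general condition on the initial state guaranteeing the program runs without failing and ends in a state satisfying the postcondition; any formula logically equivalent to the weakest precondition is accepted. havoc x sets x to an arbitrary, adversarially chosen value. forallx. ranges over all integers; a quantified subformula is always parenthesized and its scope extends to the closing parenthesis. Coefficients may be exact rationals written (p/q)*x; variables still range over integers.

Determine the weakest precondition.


Working backward. After the program, the postcondition (3/4)*k + (3*k + k + 7) < 2 must hold; in canonical form it is (19/4)*k < -5.
Before skip: (19/4)*k < -5
Then branch requires (19/4)*k < -5; else branch requires forall k_1. (19/4)*k_1 < -5.
Before the if: (x <= -7 -> (19/4)*k < -5) and ((not (x <= -7)) -> (forall k_1. (19/4)*k_1 < -5))
Answer: WP = (x <= -7 -> (19/4)*k < -5) and ((not (x <= -7)) -> (forall k_1. (19/4)*k_1 < -5))


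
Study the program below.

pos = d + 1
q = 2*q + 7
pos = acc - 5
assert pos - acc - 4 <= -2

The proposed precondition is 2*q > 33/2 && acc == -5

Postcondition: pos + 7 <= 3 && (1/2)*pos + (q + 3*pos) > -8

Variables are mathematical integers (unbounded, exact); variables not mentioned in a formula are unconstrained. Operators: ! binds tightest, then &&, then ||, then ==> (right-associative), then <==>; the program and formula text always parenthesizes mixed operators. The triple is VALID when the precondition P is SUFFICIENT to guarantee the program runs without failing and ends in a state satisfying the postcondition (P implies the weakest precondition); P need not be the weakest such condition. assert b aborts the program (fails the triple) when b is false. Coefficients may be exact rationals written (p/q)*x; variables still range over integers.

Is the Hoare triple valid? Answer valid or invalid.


Working backward. After the program, the postcondition pos + 7 <= 3 && (1/2)*pos + (q + 3*pos) > -8 must hold; in canonical form it is pos <= -4 && (7/2)*pos + q > -8.
Before assert pos - acc - 4 <= -2: pos <= acc + 2 && pos <= -4 && (7/2)*pos + q > -8
Before pos := acc - 5: acc <= 1 && (7/2)*acc + q > 19/2
Before q := 2*q + 7: acc <= 1 && (7/2)*acc + 2*q > 5/2
Before pos := d + 1: acc <= 1 && (7/2)*acc + 2*q > 5/2
The weakest precondition is acc <= 1 && (7/2)*acc + 2*q > 5/2.
Check whether 2*q > 33/2 && acc == -5 implies it.
Countermodel: at the initial state acc = -5, q = 9, the precondition holds but the weakest precondition fails.
Answer: invalid


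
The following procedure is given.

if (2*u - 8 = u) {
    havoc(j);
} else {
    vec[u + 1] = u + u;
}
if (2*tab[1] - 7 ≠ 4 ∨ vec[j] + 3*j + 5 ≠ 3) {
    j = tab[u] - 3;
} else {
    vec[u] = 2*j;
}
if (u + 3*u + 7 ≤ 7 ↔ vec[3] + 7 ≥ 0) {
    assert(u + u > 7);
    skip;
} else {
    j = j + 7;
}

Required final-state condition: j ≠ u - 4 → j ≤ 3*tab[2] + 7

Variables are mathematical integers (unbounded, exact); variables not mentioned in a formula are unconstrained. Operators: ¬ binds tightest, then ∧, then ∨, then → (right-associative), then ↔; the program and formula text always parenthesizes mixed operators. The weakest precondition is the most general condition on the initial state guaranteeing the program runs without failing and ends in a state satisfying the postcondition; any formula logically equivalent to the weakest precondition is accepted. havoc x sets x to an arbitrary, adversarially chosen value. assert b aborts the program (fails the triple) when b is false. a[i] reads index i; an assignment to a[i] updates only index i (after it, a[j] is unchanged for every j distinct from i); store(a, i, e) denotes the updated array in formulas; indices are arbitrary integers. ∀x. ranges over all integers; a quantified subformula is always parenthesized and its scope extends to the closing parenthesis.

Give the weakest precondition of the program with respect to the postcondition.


Working backward. After the program, j ≠ u - 4 → j ≤ 3*tab[2] + 7 must hold.
Then branch requires 2*u > 7 ∧ (j ≠ u - 4 → j ≤ 3*tab[2] + 7); else branch requires j ≠ u - 11 → j ≤ 3*tab[2].
Before the if: ((4*u ≤ 0 ↔ vec[3] ≥ -7) → (2*u > 7 ∧ (j ≠ u - 4 → j ≤ 3*tab[2] + 7))) ∧ ((¬(4*u ≤ 0 ↔ vec[3] ≥ -7)) → (j ≠ u - 11 → j ≤ 3*tab[2]))
Then branch requires ((4*u ≤ 0 ↔ vec[3] ≥ -7) → (2*u > 7 ∧ (tab[u] ≠ u - 1 → tab[u] ≤ 3*tab[2] + 10))) ∧ ((¬(4*u ≤ 0 ↔ vec[3] ≥ -7)) → (tab[u] ≠ u - 8 → tab[u] ≤ 3*tab[2] + 3)); else branch requires ((4*u ≤ 0 ↔ store(vec, u, 2*j)[3] ≥ -7) → (2*u > 7 ∧ (j ≠ u - 4 → j ≤ 3*tab[2] + 7))) ∧ ((¬(4*u ≤ 0 ↔ store(vec, u, 2*j)[3] ≥ -7)) → (j ≠ u - 11 → j ≤ 3*tab[2])).
Before the if: ((2*tab[1] ≠ 11 ∨ vec[j] + 3*j ≠ -2) → (((4*u ≤ 0 ↔ vec[3] ≥ -7) → (2*u > 7 ∧ (tab[u] ≠ u - 1 → tab[u] ≤ 3*tab[2] + 10))) ∧ ((¬(4*u ≤ 0 ↔ vec[3] ≥ -7)) → (tab[u] ≠ u - 8 → tab[u] ≤ 3*tab[2] + 3)))) ∧ ((¬(2*tab[1] ≠ 11 ∨ vec[j] + 3*j ≠ -2)) → (((4*u ≤ 0 ↔ store(vec, u, 2*j)[3] ≥ -7) → (2*u > 7 ∧ (j ≠ u - 4 → j ≤ 3*tab[2] + 7))) ∧ ((¬(4*u ≤ 0 ↔ store(vec, u, 2*j)[3] ≥ -7)) → (j ≠ u - 11 → j ≤ 3*tab[2]))))
Then branch requires ∀j_1. (((2*tab[1] ≠ 11 ∨ vec[j_1] + 3*j_1 ≠ -2) → (((4*u ≤ 0 ↔ vec[3] ≥ -7) → (2*u > 7 ∧ (tab[u] ≠ u - 1 → tab[u] ≤ 3*tab[2] + 10))) ∧ ((¬(4*u ≤ 0 ↔ vec[3] ≥ -7)) → (tab[u] ≠ u - 8 → tab[u] ≤ 3*tab[2] + 3)))) ∧ ((¬(2*tab[1] ≠ 11 ∨ vec[j_1] + 3*j_1 ≠ -2)) → (((4*u ≤ 0 ↔ store(vec, u, 2*j_1)[3] ≥ -7) → (2*u > 7 ∧ (j_1 ≠ u - 4 → j_1 ≤ 3*tab[2] + 7))) ∧ ((¬(4*u ≤ 0 ↔ store(vec, u, 2*j_1)[3] ≥ -7)) → (j_1 ≠ u - 11 → j_1 ≤ 3*tab[2]))))); else branch requires ((2*tab[1] ≠ 11 ∨ store(vec, u + 1, 2*u)[j] + 3*j ≠ -2) → (((4*u ≤ 0 ↔ store(vec, u + 1, 2*u)[3] ≥ -7) → (2*u > 7 ∧ (tab[u] ≠ u - 1 → tab[u] ≤ 3*tab[2] + 10))) ∧ ((¬(4*u ≤ 0 ↔ store(vec, u + 1, 2*u)[3] ≥ -7)) → (tab[u] ≠ u - 8 → tab[u] ≤ 3*tab[2] + 3)))) ∧ ((¬(2*tab[1] ≠ 11 ∨ store(vec, u + 1, 2*u)[j] + 3*j ≠ -2)) → (((4*u ≤ 0 ↔ store(store(vec, u + 1, 2*u), u, 2*j)[3] ≥ -7) → (2*u > 7 ∧ (j ≠ u - 4 → j ≤ 3*tab[2] + 7))) ∧ ((¬(4*u ≤ 0 ↔ store(store(vec, u + 1, 2*u), u, 2*j)[3] ≥ -7)) → (j ≠ u - 11 → j ≤ 3*tab[2])))).
Before the if: (u = 8 → (∀j_1. (((2*tab[1] ≠ 11 ∨ vec[j_1] + 3*j_1 ≠ -2) → (((4*u ≤ 0 ↔ vec[3] ≥ -7) → (2*u > 7 ∧ (tab[u] ≠ u - 1 → tab[u] ≤ 3*tab[2] + 10))) ∧ ((¬(4*u ≤ 0 ↔ vec[3] ≥ -7)) → (tab[u] ≠ u - 8 → tab[u] ≤ 3*tab[2] + 3)))) ∧ ((¬(2*tab[1] ≠ 11 ∨ vec[j_1] + 3*j_1 ≠ -2)) → (((4*u ≤ 0 ↔ store(vec, u, 2*j_1)[3] ≥ -7) → (2*u > 7 ∧ (j_1 ≠ u - 4 → j_1 ≤ 3*tab[2] + 7))) ∧ ((¬(4*u ≤ 0 ↔ store(vec, u, 2*j_1)[3] ≥ -7)) → (j_1 ≠ u - 11 → j_1 ≤ 3*tab[2]))))))) ∧ ((¬(u = 8)) → (((2*tab[1] ≠ 11 ∨ store(vec, u + 1, 2*u)[j] + 3*j ≠ -2) → (((4*u ≤ 0 ↔ store(vec, u + 1, 2*u)[3] ≥ -7) → (2*u > 7 ∧ (tab[u] ≠ u - 1 → tab[u] ≤ 3*tab[2] + 10))) ∧ ((¬(4*u ≤ 0 ↔ store(vec, u + 1, 2*u)[3] ≥ -7)) → (tab[u] ≠ u - 8 → tab[u] ≤ 3*tab[2] + 3)))) ∧ ((¬(2*tab[1] ≠ 11 ∨ store(vec, u + 1, 2*u)[j] + 3*j ≠ -2)) → (((4*u ≤ 0 ↔ store(store(vec, u + 1, 2*u), u, 2*j)[3] ≥ -7) → (2*u > 7 ∧ (j ≠ u - 4 → j ≤ 3*tab[2] + 7))) ∧ ((¬(4*u ≤ 0 ↔ store(store(vec, u + 1, 2*u), u, 2*j)[3] ≥ -7)) → (j ≠ u - 11 → j ≤ 3*tab[2]))))))
Answer: WP = (u = 8 → (∀j_1. (((2*tab[1] ≠ 11 ∨ vec[j_1] + 3*j_1 ≠ -2) → (((4*u ≤ 0 ↔ vec[3] ≥ -7) → (2*u > 7 ∧ (tab[u] ≠ u - 1 → tab[u] ≤ 3*tab[2] + 10))) ∧ ((¬(4*u ≤ 0 ↔ vec[3] ≥ -7)) → (tab[u] ≠ u - 8 → tab[u] ≤ 3*tab[2] + 3)))) ∧ ((¬(2*tab[1] ≠ 11 ∨ vec[j_1] + 3*j_1 ≠ -2)) → (((4*u ≤ 0 ↔ store(vec, u, 2*j_1)[3] ≥ -7) → (2*u > 7 ∧ (j_1 ≠ u - 4 → j_1 ≤ 3*tab[2] + 7))) ∧ ((¬(4*u ≤ 0 ↔ store(vec, u, 2*j_1)[3] ≥ -7)) → (j_1 ≠ u - 11 → j_1 ≤ 3*tab[2]))))))) ∧ ((¬(u = 8)) → (((2*tab[1] ≠ 11 ∨ store(vec, u + 1, 2*u)[j] + 3*j ≠ -2) → (((4*u ≤ 0 ↔ store(vec, u + 1, 2*u)[3] ≥ -7) → (2*u > 7 ∧ (tab[u] ≠ u - 1 → tab[u] ≤ 3*tab[2] + 10))) ∧ ((¬(4*u ≤ 0 ↔ store(vec, u + 1, 2*u)[3] ≥ -7)) → (tab[u] ≠ u - 8 → tab[u] ≤ 3*tab[2] + 3)))) ∧ ((¬(2*tab[1] ≠ 11 ∨ store(vec, u + 1, 2*u)[j] + 3*j ≠ -2)) → (((4*u ≤ 0 ↔ store(store(vec, u + 1, 2*u), u, 2*j)[3] ≥ -7) → (2*u > 7 ∧ (j ≠ u - 4 → j ≤ 3*tab[2] + 7))) ∧ ((¬(4*u ≤ 0 ↔ store(store(vec, u + 1, 2*u), u, 2*j)[3] ≥ -7)) → (j ≠ u - 11 → j ≤ 3*tab[2]))))))


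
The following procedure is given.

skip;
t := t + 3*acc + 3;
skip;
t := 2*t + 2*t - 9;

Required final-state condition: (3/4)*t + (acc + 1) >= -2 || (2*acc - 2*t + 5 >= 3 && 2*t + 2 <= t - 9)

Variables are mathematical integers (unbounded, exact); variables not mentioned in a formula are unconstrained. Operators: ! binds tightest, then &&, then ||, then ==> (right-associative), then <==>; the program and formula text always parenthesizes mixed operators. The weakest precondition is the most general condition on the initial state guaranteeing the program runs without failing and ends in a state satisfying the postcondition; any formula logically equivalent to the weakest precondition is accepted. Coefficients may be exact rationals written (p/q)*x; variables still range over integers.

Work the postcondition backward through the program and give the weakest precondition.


Working backward. After the program, the postcondition (3/4)*t + (acc + 1) >= -2 || (2*acc - 2*t + 5 >= 3 && 2*t + 2 <= t - 9) must hold; in canonical form it is acc + (3/4)*t >= -3 || (2*acc >= 2*t - 2 && t <= -11).
Before t := 2*t + 2*t - 9: acc + 3*t >= 15/4 || (2*acc >= 8*t - 20 && 4*t <= -2)
Before skip: acc + 3*t >= 15/4 || (2*acc >= 8*t - 20 && 4*t <= -2)
Before t := t + 3*acc + 3: 10*acc + 3*t >= -21/4 || (22*acc + 8*t <= -4 && 12*acc + 4*t <= -14)
Before skip: 10*acc + 3*t >= -21/4 || (22*acc + 8*t <= -4 && 12*acc + 4*t <= -14)
Answer: WP = 10*acc + 3*t >= -21/4 || (22*acc + 8*t <= -4 && 12*acc + 4*t <= -14)


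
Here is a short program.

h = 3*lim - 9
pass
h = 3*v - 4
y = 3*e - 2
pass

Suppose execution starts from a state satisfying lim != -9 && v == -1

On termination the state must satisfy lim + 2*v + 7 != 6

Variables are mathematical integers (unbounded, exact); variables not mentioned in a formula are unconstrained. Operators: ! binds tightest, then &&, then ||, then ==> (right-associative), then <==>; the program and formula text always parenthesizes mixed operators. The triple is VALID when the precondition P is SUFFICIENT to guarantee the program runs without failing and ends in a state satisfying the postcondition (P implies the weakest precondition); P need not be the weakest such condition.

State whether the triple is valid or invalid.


Working backward. After the program, the postcondition lim + 2*v + 7 != 6 must hold; in canonical form it is lim + 2*v != -1.
Before skip: lim + 2*v != -1
Before y := 3*e - 2: lim + 2*v != -1
Before h := 3*v - 4: lim + 2*v != -1
Before skip: lim + 2*v != -1
Before h := 3*lim - 9: lim + 2*v != -1
The weakest precondition is lim + 2*v != -1.
Check whether lim != -9 && v == -1 implies it.
Countermodel: at the initial state lim = 1, v = -1, the precondition holds but the weakest precondition fails.
Answer: invalid


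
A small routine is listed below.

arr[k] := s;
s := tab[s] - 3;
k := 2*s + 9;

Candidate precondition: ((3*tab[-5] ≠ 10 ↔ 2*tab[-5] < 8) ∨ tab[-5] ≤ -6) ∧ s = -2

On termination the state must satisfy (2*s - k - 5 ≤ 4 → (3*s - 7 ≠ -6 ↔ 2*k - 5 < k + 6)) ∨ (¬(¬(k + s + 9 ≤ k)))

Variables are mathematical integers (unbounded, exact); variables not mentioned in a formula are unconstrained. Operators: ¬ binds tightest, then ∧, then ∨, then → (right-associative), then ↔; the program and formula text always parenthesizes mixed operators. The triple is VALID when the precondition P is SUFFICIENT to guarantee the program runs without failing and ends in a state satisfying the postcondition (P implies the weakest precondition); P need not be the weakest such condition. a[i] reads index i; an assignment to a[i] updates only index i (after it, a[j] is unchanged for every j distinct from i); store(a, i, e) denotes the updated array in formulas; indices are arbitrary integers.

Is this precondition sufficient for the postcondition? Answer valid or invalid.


Working backward. After the program, the postcondition (2*s - k - 5 ≤ 4 → (3*s - 7 ≠ -6 ↔ 2*k - 5 < k + 6)) ∨ (¬(¬(k + s + 9 ≤ k))) must hold; in canonical form it is (2*s ≤ k + 9 → (3*s ≠ 1 ↔ k < 11)) ∨ s ≤ -9.
Before k := 2*s + 9: (3*s ≠ 1 ↔ 2*s < 2) ∨ s ≤ -9
Before s := tab[s] - 3: (3*tab[s] ≠ 10 ↔ 2*tab[s] < 8) ∨ tab[s] ≤ -6
Before arr[k] := s: (3*tab[s] ≠ 10 ↔ 2*tab[s] < 8) ∨ tab[s] ≤ -6
The weakest precondition is (3*tab[s] ≠ 10 ↔ 2*tab[s] < 8) ∨ tab[s] ≤ -6.
Check whether ((3*tab[-5] ≠ 10 ↔ 2*tab[-5] < 8) ∨ tab[-5] ≤ -6) ∧ s = -2 implies it.
Countermodel: at the initial state s = -2, tab = {[-5] = 0, [-2] = 4, elsewhere 0}, the precondition holds but the weakest precondition fails.
Answer: invalid
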